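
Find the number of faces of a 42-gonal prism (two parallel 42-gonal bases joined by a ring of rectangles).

44

A prism on an n-gon has two n-gon bases and n rectangular sides: V = 2·42 = 84, E = 3·42 = 126, F = 42 + 2 = 44.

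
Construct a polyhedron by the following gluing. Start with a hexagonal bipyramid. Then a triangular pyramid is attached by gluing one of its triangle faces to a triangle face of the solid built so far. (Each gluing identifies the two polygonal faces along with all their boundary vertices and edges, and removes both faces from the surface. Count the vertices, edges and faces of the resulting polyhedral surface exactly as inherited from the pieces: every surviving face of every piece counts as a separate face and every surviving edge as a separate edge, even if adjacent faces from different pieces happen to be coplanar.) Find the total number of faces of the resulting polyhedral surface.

A hexagonal bipyramid: V=8, E=18, F=12.
Attach a triangular pyramid (V=4, E=6, F=4) along a 3-gon: merge 3 vertices and 3 edges, delete both glued faces → V=9, E=21, F=14.
Check: V − E + F = 9 − 21 + 14 = 2.

14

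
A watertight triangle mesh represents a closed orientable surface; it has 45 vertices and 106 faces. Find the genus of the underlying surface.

5

Every face is a triangle, so 2E = 3·106 = 318, giving E = 159.
χ = V − E + F = 45 − 159 + 106 = -8.
For a closed orientable surface χ = 2 − 2g, so g = (2 − (-8))/2 = 5.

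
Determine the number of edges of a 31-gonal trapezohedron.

The n-trapezohedron (dual of the n-antiprism) has V = 2·31 + 2 = 64, E = 4·31 = 124, F = 2·31 = 62.

124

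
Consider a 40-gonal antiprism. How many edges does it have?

An antiprism on an n-gon has two n-gon caps and 2n triangles: V = 2·40 = 80, E = 4·40 = 160, F = 2·40 + 2 = 82.

160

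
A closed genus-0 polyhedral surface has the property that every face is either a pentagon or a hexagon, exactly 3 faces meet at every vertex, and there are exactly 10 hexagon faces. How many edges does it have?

Let x be the number of pentagons; then F = 10 + x.
Edge–face incidences: 2E = 6·10 + 5·x = 60 + 5x.
Every vertex has degree 3, so 3V = 2E.
Euler: V − E + F = 2 ⇒ (2E)/3 − E + (10 + x) = 2.
Multiply by 6: 2·(2E) − 3·(2E) + 6·(10 + x) = 12, i.e. 60 + 6x − (60 + 5x) = 12.
Collecting terms: x = 12.
Then 2E = 60 + 5·12 = 120, so E = 60, V = 2E/3 = 40, F = 10 + 12 = 22.

60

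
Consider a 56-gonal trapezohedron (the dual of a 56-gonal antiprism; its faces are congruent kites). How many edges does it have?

The n-trapezohedron (dual of the n-antiprism) has V = 2·56 + 2 = 114, E = 4·56 = 224, F = 2·56 = 112.

224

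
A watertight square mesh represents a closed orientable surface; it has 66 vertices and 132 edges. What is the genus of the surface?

Every face is a square and each edge borders two faces, so 4F = 2·132, giving F = 66.
χ = V − E + F = 66 − 132 + 66 = 0.
For a closed orientable surface χ = 2 − 2g, so g = (2 − (0))/2 = 1.

1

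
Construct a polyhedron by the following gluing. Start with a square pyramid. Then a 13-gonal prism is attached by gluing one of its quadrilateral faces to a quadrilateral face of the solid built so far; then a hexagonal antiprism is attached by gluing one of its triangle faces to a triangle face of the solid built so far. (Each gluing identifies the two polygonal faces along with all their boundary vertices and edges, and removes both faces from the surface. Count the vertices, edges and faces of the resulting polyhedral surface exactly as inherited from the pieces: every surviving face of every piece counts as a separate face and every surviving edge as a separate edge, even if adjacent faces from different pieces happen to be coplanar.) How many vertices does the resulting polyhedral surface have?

36

A square pyramid: V=5, E=8, F=5.
Attach a 13-gonal prism (V=26, E=39, F=15) along a 4-gon: merge 4 vertices and 4 edges, delete both glued faces → V=27, E=43, F=18.
Attach a hexagonal antiprism (V=12, E=24, F=14) along a 3-gon: merge 3 vertices and 3 edges, delete both glued faces → V=36, E=64, F=30.
Check: V − E + F = 36 − 64 + 30 = 2.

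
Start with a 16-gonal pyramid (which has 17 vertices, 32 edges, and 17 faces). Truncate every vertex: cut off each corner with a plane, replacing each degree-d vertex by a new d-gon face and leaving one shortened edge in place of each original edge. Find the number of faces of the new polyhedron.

Truncation replaces each original edge-end by a new vertex, so V′ = 2E = 64.
Each original edge survives, and each old vertex of degree d contributes d new edges; summing degrees gives Σd = 2E, so E′ = E + 2E = 3E = 96.
Each original face survives and each original vertex becomes one new face: F′ = F + V = 34.

34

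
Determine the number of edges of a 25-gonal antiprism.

An antiprism on an n-gon has two n-gon caps and 2n triangles: V = 2·25 = 50, E = 4·25 = 100, F = 2·25 + 2 = 52.

100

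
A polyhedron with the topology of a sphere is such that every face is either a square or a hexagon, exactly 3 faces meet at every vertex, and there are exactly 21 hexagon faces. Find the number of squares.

6

Let x be the number of squares; then F = 21 + x.
Edge–face incidences: 2E = 6·21 + 4·x = 126 + 4x.
Every vertex has degree 3, so 3V = 2E.
Euler: V − E + F = 2 ⇒ (2E)/3 − E + (21 + x) = 2.
Multiply by 6: 2·(2E) − 3·(2E) + 6·(21 + x) = 12, i.e. 126 + 6x − (126 + 4x) = 12.
Collecting terms: 2x = 12, so x = 6.
Then 2E = 126 + 4·6 = 150, so E = 75, V = 2E/3 = 50, F = 21 + 6 = 27.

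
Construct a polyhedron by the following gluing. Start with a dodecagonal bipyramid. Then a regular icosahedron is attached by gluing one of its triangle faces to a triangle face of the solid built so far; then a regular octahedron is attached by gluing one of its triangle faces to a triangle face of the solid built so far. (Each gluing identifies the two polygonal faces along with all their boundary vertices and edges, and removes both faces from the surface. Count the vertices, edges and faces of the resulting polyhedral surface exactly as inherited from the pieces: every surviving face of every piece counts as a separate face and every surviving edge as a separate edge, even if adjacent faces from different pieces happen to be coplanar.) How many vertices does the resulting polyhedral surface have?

A dodecagonal bipyramid: V=14, E=36, F=24.
Attach a regular icosahedron (V=12, E=30, F=20) along a 3-gon: merge 3 vertices and 3 edges, delete both glued faces → V=23, E=63, F=42.
Attach a regular octahedron (V=6, E=12, F=8) along a 3-gon: merge 3 vertices and 3 edges, delete both glued faces → V=26, E=72, F=48.
Check: V − E + F = 26 − 72 + 48 = 2.

26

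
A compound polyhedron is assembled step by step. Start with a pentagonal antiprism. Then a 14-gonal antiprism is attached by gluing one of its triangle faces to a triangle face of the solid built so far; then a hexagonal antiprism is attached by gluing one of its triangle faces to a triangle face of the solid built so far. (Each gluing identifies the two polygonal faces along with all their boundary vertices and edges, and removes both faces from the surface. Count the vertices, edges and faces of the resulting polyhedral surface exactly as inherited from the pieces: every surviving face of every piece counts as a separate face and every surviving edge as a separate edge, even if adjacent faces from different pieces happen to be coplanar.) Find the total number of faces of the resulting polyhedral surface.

A pentagonal antiprism: V=10, E=20, F=12.
Attach a 14-gonal antiprism (V=28, E=56, F=30) along a 3-gon: merge 3 vertices and 3 edges, delete both glued faces → V=35, E=73, F=40.
Attach a hexagonal antiprism (V=12, E=24, F=14) along a 3-gon: merge 3 vertices and 3 edges, delete both glued faces → V=44, E=94, F=52.
Check: V − E + F = 44 − 94 + 52 = 2.

52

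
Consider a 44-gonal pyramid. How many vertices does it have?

A pyramid on an n-gon base has one n-gon and n triangles: V = 44 + 1 = 45, E = 2·44 = 88, F = 44 + 1 = 45.
Check: V − E + F = 45 − 88 + 45 = 2.

45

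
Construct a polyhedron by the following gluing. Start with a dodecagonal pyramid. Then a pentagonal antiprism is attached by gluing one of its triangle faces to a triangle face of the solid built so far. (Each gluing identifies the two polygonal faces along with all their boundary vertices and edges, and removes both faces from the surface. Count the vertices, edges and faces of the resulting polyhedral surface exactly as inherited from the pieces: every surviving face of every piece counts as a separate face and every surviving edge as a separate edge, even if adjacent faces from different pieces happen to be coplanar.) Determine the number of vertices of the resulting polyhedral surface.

20

A dodecagonal pyramid: V=13, E=24, F=13.
Attach a pentagonal antiprism (V=10, E=20, F=12) along a 3-gon: merge 3 vertices and 3 edges, delete both glued faces → V=20, E=41, F=23.
Check: V − E + F = 20 − 41 + 23 = 2.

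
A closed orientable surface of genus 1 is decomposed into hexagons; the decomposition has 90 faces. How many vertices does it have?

180

χ = 2 − 2·1 = 0, and every face is a hexagon so 6F = 2E.
E = 6·90/2 = 270. Then V = 0 + E − F = 0 + 270 − 90 = 180.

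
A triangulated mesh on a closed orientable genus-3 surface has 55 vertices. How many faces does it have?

χ = 2 − 2·3 = -4, and every face is a triangle so 3F = 2E.
V − E + F = -4 with E = 3F/2 gives 55 − (3/2 − 1)·F = -4, so F = 118 and E = 177.

118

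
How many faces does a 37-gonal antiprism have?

76

An antiprism on an n-gon has two n-gon caps and 2n triangles: V = 2·37 = 74, E = 4·37 = 148, F = 2·37 + 2 = 76.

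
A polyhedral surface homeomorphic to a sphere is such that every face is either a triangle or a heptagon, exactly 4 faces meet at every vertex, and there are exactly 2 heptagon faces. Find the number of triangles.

14

Let x be the number of triangles; then F = 2 + x.
Edge–face incidences: 2E = 7·2 + 3·x = 14 + 3x.
Every vertex has degree 4, so 4V = 2E.
Euler: V − E + F = 2 ⇒ (2E)/4 − E + (2 + x) = 2.
Multiply by 8: 2·(2E) − 4·(2E) + 8·(2 + x) = 16, i.e. 16 + 8x − 2·(14 + 3x) = 16.
Collecting terms: 2x − 12 = 16, so 2x = 28, so x = 14.
Then 2E = 14 + 3·14 = 56, so E = 28, V = 2E/4 = 14, F = 2 + 14 = 16.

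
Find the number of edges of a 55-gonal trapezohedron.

220

The n-trapezohedron (dual of the n-antiprism) has V = 2·55 + 2 = 112, E = 4·55 = 220, F = 2·55 = 110.
Check: V − E + F = 112 − 220 + 110 = 2.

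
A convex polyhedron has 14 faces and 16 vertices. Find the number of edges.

28

Here V − E + F = 2.
E = V + F − (2) = 16 + 14 − (2) = 28.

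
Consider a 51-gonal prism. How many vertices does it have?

102

A prism on an n-gon has two n-gon bases and n rectangular sides: V = 2·51 = 102, E = 3·51 = 153, F = 51 + 2 = 53.
Check: V − E + F = 102 − 153 + 53 = 2.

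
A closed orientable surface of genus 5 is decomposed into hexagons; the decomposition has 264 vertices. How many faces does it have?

χ = 2 − 2·5 = -8, and every face is a hexagon so 6F = 2E.
V − E + F = -8 with E = 6F/2 gives 264 − (6/2 − 1)·F = -8, so F = 136 and E = 408.

136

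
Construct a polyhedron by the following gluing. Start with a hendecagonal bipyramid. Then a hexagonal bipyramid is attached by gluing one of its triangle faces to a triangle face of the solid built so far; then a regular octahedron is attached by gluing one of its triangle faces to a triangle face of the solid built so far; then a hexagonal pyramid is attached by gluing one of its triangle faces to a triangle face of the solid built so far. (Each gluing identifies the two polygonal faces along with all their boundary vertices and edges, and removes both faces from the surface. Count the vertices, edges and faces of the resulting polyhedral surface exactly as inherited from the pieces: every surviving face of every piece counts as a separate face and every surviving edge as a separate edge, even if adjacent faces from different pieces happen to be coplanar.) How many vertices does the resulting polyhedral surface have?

25

A hendecagonal bipyramid: V=13, E=33, F=22.
Attach a hexagonal bipyramid (V=8, E=18, F=12) along a 3-gon: merge 3 vertices and 3 edges, delete both glued faces → V=18, E=48, F=32.
Attach a regular octahedron (V=6, E=12, F=8) along a 3-gon: merge 3 vertices and 3 edges, delete both glued faces → V=21, E=57, F=38.
Attach a hexagonal pyramid (V=7, E=12, F=7) along a 3-gon: merge 3 vertices and 3 edges, delete both glued faces → V=25, E=66, F=43.
Check: V − E + F = 25 − 66 + 43 = 2.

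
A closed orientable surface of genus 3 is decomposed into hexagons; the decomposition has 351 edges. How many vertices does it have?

230

χ = 2 − 2·3 = -4, and every face is a hexagon so 6F = 2E.
F = 2E/6 = 117. Then V = -4 + E − F = -4 + 351 − 117 = 230.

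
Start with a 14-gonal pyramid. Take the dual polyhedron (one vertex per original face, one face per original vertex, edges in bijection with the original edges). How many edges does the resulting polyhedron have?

The base solid has V = 15, E = 28, F = 15.
The dual swaps V and F and preserves E: V′ = F = 15, E′ = E = 28, F′ = V = 15.

28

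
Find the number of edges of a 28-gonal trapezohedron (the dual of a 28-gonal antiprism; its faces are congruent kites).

The n-trapezohedron (dual of the n-antiprism) has V = 2·28 + 2 = 58, E = 4·28 = 112, F = 2·28 = 56.

112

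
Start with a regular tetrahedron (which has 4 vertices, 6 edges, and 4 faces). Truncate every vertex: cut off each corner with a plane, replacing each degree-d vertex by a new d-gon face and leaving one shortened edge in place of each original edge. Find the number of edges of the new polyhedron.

Truncation replaces each original edge-end by a new vertex, so V′ = 2E = 12.
Each original edge survives, and each old vertex of degree d contributes d new edges; summing degrees gives Σd = 2E, so E′ = E + 2E = 3E = 18.
Each original face survives and each original vertex becomes one new face: F′ = F + V = 8.

18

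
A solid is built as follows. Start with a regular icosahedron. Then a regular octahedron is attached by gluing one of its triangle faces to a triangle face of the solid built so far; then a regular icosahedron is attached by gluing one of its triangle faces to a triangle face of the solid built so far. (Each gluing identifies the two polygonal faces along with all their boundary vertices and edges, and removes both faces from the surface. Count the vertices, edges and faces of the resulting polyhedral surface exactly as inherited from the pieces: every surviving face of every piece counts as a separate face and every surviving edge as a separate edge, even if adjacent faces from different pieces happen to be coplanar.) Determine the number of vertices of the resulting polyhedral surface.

A regular icosahedron: V=12, E=30, F=20.
Attach a regular octahedron (V=6, E=12, F=8) along a 3-gon: merge 3 vertices and 3 edges, delete both glued faces → V=15, E=39, F=26.
Attach a regular icosahedron (V=12, E=30, F=20) along a 3-gon: merge 3 vertices and 3 edges, delete both glued faces → V=24, E=66, F=44.
Check: V − E + F = 24 − 66 + 44 = 2.

24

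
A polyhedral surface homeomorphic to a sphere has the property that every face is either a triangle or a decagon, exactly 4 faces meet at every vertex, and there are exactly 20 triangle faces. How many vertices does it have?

20

Let x be the number of decagons; then F = 20 + x.
Edge–face incidences: 2E = 3·20 + 10·x = 60 + 10x.
Every vertex has degree 4, so 4V = 2E.
Euler: V − E + F = 2 ⇒ (2E)/4 − E + (20 + x) = 2.
Multiply by 8: 2·(2E) − 4·(2E) + 8·(20 + x) = 16, i.e. 160 + 8x − 2·(60 + 10x) = 16.
Collecting terms: −12x + 40 = 16, so −12x = −24, so x = 2.
Then 2E = 60 + 10·2 = 80, so E = 40, V = 2E/4 = 20, F = 20 + 2 = 22.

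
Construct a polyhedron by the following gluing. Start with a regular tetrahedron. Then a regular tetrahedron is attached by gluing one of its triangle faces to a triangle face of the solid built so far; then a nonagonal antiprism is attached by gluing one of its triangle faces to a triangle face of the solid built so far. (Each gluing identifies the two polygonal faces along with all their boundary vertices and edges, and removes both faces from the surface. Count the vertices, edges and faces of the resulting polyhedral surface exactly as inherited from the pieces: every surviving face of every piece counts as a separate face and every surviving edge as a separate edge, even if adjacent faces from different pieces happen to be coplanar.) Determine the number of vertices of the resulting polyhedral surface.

20

A regular tetrahedron: V=4, E=6, F=4.
Attach a regular tetrahedron (V=4, E=6, F=4) along a 3-gon: merge 3 vertices and 3 edges, delete both glued faces → V=5, E=9, F=6.
Attach a nonagonal antiprism (V=18, E=36, F=20) along a 3-gon: merge 3 vertices and 3 edges, delete both glued faces → V=20, E=42, F=24.
Check: V − E + F = 20 − 42 + 24 = 2.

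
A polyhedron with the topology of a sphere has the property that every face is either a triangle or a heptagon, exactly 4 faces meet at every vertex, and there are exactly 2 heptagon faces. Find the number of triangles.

Let x be the number of triangles; then F = 2 + x.
Edge–face incidences: 2E = 7·2 + 3·x = 14 + 3x.
Every vertex has degree 4, so 4V = 2E.
Euler: V − E + F = 2 ⇒ (2E)/4 − E + (2 + x) = 2.
Multiply by 8: 2·(2E) − 4·(2E) + 8·(2 + x) = 16, i.e. 16 + 8x − 2·(14 + 3x) = 16.
Collecting terms: 2x − 12 = 16, so 2x = 28, so x = 14.
Then 2E = 14 + 3·14 = 56, so E = 28, V = 2E/4 = 14, F = 2 + 14 = 16.

14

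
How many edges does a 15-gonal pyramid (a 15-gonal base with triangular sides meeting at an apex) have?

A pyramid on an n-gon base has one n-gon and n triangles: V = 15 + 1 = 16, E = 2·15 = 30, F = 15 + 1 = 16.

30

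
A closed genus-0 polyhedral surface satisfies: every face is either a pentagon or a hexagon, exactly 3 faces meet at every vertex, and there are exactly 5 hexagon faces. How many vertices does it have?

Let x be the number of pentagons; then F = 5 + x.
Edge–face incidences: 2E = 6·5 + 5·x = 30 + 5x.
Every vertex has degree 3, so 3V = 2E.
Euler: V − E + F = 2 ⇒ (2E)/3 − E + (5 + x) = 2.
Multiply by 6: 2·(2E) − 3·(2E) + 6·(5 + x) = 12, i.e. 30 + 6x − (30 + 5x) = 12.
Collecting terms: x = 12.
Then 2E = 30 + 5·12 = 90, so E = 45, V = 2E/3 = 30, F = 5 + 12 = 17.

30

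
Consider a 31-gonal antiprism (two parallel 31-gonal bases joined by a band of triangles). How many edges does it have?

124

An antiprism on an n-gon has two n-gon caps and 2n triangles: V = 2·31 = 62, E = 4·31 = 124, F = 2·31 + 2 = 64.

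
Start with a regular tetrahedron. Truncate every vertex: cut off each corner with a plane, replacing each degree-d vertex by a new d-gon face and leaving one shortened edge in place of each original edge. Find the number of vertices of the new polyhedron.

12

The base solid has V = 4, E = 6, F = 4.
Truncation replaces each original edge-end by a new vertex, so V′ = 2E = 12.
Each original edge survives, and each old vertex of degree d contributes d new edges; summing degrees gives Σd = 2E, so E′ = E + 2E = 3E = 18.
Each original face survives and each original vertex becomes one new face: F′ = F + V = 8.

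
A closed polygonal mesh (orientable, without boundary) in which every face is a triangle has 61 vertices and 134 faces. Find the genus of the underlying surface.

Every face is a triangle, so 2E = 3·134 = 402, giving E = 201.
χ = V − E + F = 61 − 201 + 134 = -6.
For a closed orientable surface χ = 2 − 2g, so g = (2 − (-6))/2 = 4.

4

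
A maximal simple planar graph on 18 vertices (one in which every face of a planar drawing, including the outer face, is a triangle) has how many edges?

48

In a plane triangulation 3F = 2E and V − E + F = 2, so E = 3V − 6 = 3·18 − 6 = 48.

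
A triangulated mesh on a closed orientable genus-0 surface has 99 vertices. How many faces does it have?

χ = 2 − 2·0 = 2, and every face is a triangle so 3F = 2E.
V − E + F = 2 with E = 3F/2 gives 99 − (3/2 − 1)·F = 2, so F = 194 and E = 291.

194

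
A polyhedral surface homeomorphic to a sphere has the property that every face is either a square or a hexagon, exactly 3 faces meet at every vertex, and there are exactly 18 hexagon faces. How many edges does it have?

Let x be the number of squares; then F = 18 + x.
Edge–face incidences: 2E = 6·18 + 4·x = 108 + 4x.
Every vertex has degree 3, so 3V = 2E.
Euler: V − E + F = 2 ⇒ (2E)/3 − E + (18 + x) = 2.
Multiply by 6: 2·(2E) − 3·(2E) + 6·(18 + x) = 12, i.e. 108 + 6x − (108 + 4x) = 12.
Collecting terms: 2x = 12, so x = 6.
Then 2E = 108 + 4·6 = 132, so E = 66, V = 2E/3 = 44, F = 18 + 6 = 24.

66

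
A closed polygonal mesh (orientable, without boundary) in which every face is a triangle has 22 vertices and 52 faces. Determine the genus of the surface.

Every face is a triangle, so 2E = 3·52 = 156, giving E = 78.
χ = V − E + F = 22 − 78 + 52 = -4.
For a closed orientable surface χ = 2 − 2g, so g = (2 − (-4))/2 = 3.

3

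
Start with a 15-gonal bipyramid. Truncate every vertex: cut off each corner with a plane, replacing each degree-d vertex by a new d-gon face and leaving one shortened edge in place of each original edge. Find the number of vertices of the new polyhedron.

90

The base solid has V = 17, E = 45, F = 30.
Truncation replaces each original edge-end by a new vertex, so V′ = 2E = 90.
Each original edge survives, and each old vertex of degree d contributes d new edges; summing degrees gives Σd = 2E, so E′ = E + 2E = 3E = 135.
Each original face survives and each original vertex becomes one new face: F′ = F + V = 47.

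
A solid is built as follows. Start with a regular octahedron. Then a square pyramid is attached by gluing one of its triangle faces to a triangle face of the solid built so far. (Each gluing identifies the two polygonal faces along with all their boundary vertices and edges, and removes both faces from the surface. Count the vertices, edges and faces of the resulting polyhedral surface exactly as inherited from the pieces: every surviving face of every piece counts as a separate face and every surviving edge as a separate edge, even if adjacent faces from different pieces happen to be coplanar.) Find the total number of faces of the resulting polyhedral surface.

A regular octahedron: V=6, E=12, F=8.
Attach a square pyramid (V=5, E=8, F=5) along a 3-gon: merge 3 vertices and 3 edges, delete both glued faces → V=8, E=17, F=11.
Check: V − E + F = 8 − 17 + 11 = 2.

11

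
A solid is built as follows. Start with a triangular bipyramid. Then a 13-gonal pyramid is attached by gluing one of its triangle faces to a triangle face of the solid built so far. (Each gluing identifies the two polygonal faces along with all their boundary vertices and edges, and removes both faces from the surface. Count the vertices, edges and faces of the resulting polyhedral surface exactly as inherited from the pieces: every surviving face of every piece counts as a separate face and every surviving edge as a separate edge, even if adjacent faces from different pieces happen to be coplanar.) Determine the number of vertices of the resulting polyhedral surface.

A triangular bipyramid: V=5, E=9, F=6.
Attach a 13-gonal pyramid (V=14, E=26, F=14) along a 3-gon: merge 3 vertices and 3 edges, delete both glued faces → V=16, E=32, F=18.
Check: V − E + F = 16 − 32 + 18 = 2.

16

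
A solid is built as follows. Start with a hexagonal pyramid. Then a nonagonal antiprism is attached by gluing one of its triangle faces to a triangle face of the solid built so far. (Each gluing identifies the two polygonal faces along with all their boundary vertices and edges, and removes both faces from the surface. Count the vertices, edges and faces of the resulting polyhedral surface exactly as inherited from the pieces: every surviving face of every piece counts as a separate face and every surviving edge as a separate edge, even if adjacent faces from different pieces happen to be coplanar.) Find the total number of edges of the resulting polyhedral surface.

45

A hexagonal pyramid: V=7, E=12, F=7.
Attach a nonagonal antiprism (V=18, E=36, F=20) along a 3-gon: merge 3 vertices and 3 edges, delete both glued faces → V=22, E=45, F=25.
Check: V − E + F = 22 − 45 + 25 = 2.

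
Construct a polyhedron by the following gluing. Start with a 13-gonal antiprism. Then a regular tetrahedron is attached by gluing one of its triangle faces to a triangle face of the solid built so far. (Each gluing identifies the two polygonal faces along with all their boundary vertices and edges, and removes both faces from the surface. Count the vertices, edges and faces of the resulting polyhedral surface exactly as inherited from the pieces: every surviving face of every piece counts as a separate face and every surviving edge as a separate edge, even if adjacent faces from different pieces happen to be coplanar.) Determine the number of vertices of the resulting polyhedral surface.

27

A 13-gonal antiprism: V=26, E=52, F=28.
Attach a regular tetrahedron (V=4, E=6, F=4) along a 3-gon: merge 3 vertices and 3 edges, delete both glued faces → V=27, E=55, F=30.
Check: V − E + F = 27 − 55 + 30 = 2.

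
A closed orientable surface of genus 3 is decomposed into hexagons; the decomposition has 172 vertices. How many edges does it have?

264

χ = 2 − 2·3 = -4, and every face is a hexagon so 6F = 2E.
V − E + F = -4 with E = 6F/2 gives 172 − (6/2 − 1)·F = -4, so F = 88 and E = 264.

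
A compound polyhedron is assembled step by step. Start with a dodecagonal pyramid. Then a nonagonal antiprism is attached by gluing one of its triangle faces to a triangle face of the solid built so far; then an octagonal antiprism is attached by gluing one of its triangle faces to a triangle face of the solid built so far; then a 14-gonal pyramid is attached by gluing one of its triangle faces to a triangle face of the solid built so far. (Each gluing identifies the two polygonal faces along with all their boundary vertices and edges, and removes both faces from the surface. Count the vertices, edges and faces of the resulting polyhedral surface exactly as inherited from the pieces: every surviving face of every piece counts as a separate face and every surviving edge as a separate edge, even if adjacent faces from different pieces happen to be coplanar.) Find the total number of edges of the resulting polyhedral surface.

111

A dodecagonal pyramid: V=13, E=24, F=13.
Attach a nonagonal antiprism (V=18, E=36, F=20) along a 3-gon: merge 3 vertices and 3 edges, delete both glued faces → V=28, E=57, F=31.
Attach an octagonal antiprism (V=16, E=32, F=18) along a 3-gon: merge 3 vertices and 3 edges, delete both glued faces → V=41, E=86, F=47.
Attach a 14-gonal pyramid (V=15, E=28, F=15) along a 3-gon: merge 3 vertices and 3 edges, delete both glued faces → V=53, E=111, F=60.
Check: V − E + F = 53 − 111 + 60 = 2.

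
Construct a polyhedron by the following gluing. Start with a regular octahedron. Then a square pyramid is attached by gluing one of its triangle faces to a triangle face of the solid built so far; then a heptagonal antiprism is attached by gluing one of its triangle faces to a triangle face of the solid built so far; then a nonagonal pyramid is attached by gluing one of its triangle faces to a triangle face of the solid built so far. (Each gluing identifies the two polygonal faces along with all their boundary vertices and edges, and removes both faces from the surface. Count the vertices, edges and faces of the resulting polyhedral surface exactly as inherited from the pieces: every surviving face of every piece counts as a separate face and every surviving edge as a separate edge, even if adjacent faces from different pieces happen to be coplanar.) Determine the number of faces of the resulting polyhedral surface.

33

A regular octahedron: V=6, E=12, F=8.
Attach a square pyramid (V=5, E=8, F=5) along a 3-gon: merge 3 vertices and 3 edges, delete both glued faces → V=8, E=17, F=11.
Attach a heptagonal antiprism (V=14, E=28, F=16) along a 3-gon: merge 3 vertices and 3 edges, delete both glued faces → V=19, E=42, F=25.
Attach a nonagonal pyramid (V=10, E=18, F=10) along a 3-gon: merge 3 vertices and 3 edges, delete both glued faces → V=26, E=57, F=33.
Check: V − E + F = 26 − 57 + 33 = 2.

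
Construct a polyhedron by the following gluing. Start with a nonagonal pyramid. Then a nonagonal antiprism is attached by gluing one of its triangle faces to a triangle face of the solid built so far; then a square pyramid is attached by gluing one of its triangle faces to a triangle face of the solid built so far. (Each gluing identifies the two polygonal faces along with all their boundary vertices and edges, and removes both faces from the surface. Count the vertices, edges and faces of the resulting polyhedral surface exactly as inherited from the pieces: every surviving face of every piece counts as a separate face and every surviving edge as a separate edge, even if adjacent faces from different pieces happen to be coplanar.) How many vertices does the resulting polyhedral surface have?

A nonagonal pyramid: V=10, E=18, F=10.
Attach a nonagonal antiprism (V=18, E=36, F=20) along a 3-gon: merge 3 vertices and 3 edges, delete both glued faces → V=25, E=51, F=28.
Attach a square pyramid (V=5, E=8, F=5) along a 3-gon: merge 3 vertices and 3 edges, delete both glued faces → V=27, E=56, F=31.
Check: V − E + F = 27 − 56 + 31 = 2.

27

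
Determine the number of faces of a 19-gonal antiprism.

40

An antiprism on an n-gon has two n-gon caps and 2n triangles: V = 2·19 = 38, E = 4·19 = 76, F = 2·19 + 2 = 40.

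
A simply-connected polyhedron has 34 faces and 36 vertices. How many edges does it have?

68

Here V − E + F = 2.
E = V + F − (2) = 36 + 34 − (2) = 68.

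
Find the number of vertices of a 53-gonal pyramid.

54

A pyramid on an n-gon base has one n-gon and n triangles: V = 53 + 1 = 54, E = 2·53 = 106, F = 53 + 1 = 54.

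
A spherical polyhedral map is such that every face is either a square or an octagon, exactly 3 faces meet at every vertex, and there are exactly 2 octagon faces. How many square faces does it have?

Let x be the number of squares; then F = 2 + x.
Edge–face incidences: 2E = 8·2 + 4·x = 16 + 4x.
Every vertex has degree 3, so 3V = 2E.
Euler: V − E + F = 2 ⇒ (2E)/3 − E + (2 + x) = 2.
Multiply by 6: 2·(2E) − 3·(2E) + 6·(2 + x) = 12, i.e. 12 + 6x − (16 + 4x) = 12.
Collecting terms: 2x − 4 = 12, so 2x = 16, so x = 8.
Then 2E = 16 + 4·8 = 48, so E = 24, V = 2E/3 = 16, F = 2 + 8 = 10.

8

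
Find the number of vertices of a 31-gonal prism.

62

A prism on an n-gon has two n-gon bases and n rectangular sides: V = 2·31 = 62, E = 3·31 = 93, F = 31 + 2 = 33.
Check: V − E + F = 62 − 93 + 33 = 2.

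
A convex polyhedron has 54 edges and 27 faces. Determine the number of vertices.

Here V − E + F = 2.
V = 2 + E − F = 2 + 54 − 27 = 29.

29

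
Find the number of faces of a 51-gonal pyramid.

52

A pyramid on an n-gon base has one n-gon and n triangles: V = 51 + 1 = 52, E = 2·51 = 102, F = 51 + 1 = 52.
Check: V − E + F = 52 − 102 + 52 = 2.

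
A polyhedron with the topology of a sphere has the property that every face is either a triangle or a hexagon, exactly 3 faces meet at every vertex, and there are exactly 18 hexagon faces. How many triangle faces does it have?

4

Let x be the number of triangles; then F = 18 + x.
Edge–face incidences: 2E = 6·18 + 3·x = 108 + 3x.
Every vertex has degree 3, so 3V = 2E.
Euler: V − E + F = 2 ⇒ (2E)/3 − E + (18 + x) = 2.
Multiply by 6: 2·(2E) − 3·(2E) + 6·(18 + x) = 12, i.e. 108 + 6x − (108 + 3x) = 12.
Collecting terms: 3x = 12, so x = 4.
Then 2E = 108 + 3·4 = 120, so E = 60, V = 2E/3 = 40, F = 18 + 4 = 22.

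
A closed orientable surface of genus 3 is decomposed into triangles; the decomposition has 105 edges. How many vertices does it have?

χ = 2 − 2·3 = -4, and every face is a triangle so 3F = 2E.
F = 2E/3 = 70. Then V = -4 + E − F = -4 + 105 − 70 = 31.

31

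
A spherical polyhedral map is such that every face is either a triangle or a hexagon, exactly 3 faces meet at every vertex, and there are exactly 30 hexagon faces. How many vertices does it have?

64

Let x be the number of triangles; then F = 30 + x.
Edge–face incidences: 2E = 6·30 + 3·x = 180 + 3x.
Every vertex has degree 3, so 3V = 2E.
Euler: V − E + F = 2 ⇒ (2E)/3 − E + (30 + x) = 2.
Multiply by 6: 2·(2E) − 3·(2E) + 6·(30 + x) = 12, i.e. 180 + 6x − (180 + 3x) = 12.
Collecting terms: 3x = 12, so x = 4.
Then 2E = 180 + 3·4 = 192, so E = 96, V = 2E/3 = 64, F = 30 + 4 = 34.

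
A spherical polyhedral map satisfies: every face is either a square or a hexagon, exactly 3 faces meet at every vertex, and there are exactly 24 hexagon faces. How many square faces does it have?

Let x be the number of squares; then F = 24 + x.
Edge–face incidences: 2E = 6·24 + 4·x = 144 + 4x.
Every vertex has degree 3, so 3V = 2E.
Euler: V − E + F = 2 ⇒ (2E)/3 − E + (24 + x) = 2.
Multiply by 6: 2·(2E) − 3·(2E) + 6·(24 + x) = 12, i.e. 144 + 6x − (144 + 4x) = 12.
Collecting terms: 2x = 12, so x = 6.
Then 2E = 144 + 4·6 = 168, so E = 84, V = 2E/3 = 56, F = 24 + 6 = 30.

6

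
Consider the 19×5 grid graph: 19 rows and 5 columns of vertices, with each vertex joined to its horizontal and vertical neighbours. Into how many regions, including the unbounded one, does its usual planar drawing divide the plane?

The grid has V = 19·5 = 95 vertices and E = 19·4 + 5·18 = 166 edges.
F = 2 − V + E = 2 − 95 + 166 = 73.

73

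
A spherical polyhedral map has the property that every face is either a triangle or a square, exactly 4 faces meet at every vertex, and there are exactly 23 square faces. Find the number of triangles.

Let x be the number of triangles; then F = 23 + x.
Edge–face incidences: 2E = 4·23 + 3·x = 92 + 3x.
Every vertex has degree 4, so 4V = 2E.
Euler: V − E + F = 2 ⇒ (2E)/4 − E + (23 + x) = 2.
Multiply by 8: 2·(2E) − 4·(2E) + 8·(23 + x) = 16, i.e. 184 + 8x − 2·(92 + 3x) = 16.
Collecting terms: 2x = 16, so x = 8.
Then 2E = 92 + 3·8 = 116, so E = 58, V = 2E/4 = 29, F = 23 + 8 = 31.

8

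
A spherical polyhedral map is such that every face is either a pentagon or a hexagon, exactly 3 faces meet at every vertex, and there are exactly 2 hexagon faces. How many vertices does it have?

24

Let x be the number of pentagons; then F = 2 + x.
Edge–face incidences: 2E = 6·2 + 5·x = 12 + 5x.
Every vertex has degree 3, so 3V = 2E.
Euler: V − E + F = 2 ⇒ (2E)/3 − E + (2 + x) = 2.
Multiply by 6: 2·(2E) − 3·(2E) + 6·(2 + x) = 12, i.e. 12 + 6x − (12 + 5x) = 12.
Collecting terms: x = 12.
Then 2E = 12 + 5·12 = 72, so E = 36, V = 2E/3 = 24, F = 2 + 12 = 14.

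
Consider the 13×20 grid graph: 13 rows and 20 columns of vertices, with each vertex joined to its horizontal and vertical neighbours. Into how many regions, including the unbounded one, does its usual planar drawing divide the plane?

229

The grid has V = 13·20 = 260 vertices and E = 13·19 + 20·12 = 487 edges.
F = 2 − V + E = 2 − 260 + 487 = 229.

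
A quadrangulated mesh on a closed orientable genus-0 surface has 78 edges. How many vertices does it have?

χ = 2 − 2·0 = 2, and every face is a square so 4F = 2E.
F = 2E/4 = 39. Then V = 2 + E − F = 2 + 78 − 39 = 41.

41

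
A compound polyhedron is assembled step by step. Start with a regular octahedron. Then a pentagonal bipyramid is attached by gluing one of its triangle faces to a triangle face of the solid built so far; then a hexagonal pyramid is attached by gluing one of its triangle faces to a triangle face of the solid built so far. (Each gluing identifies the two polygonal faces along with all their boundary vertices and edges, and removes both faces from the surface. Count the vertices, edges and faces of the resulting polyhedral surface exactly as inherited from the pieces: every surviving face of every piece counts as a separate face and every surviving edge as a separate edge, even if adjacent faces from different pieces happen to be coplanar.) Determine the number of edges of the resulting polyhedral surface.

A regular octahedron: V=6, E=12, F=8.
Attach a pentagonal bipyramid (V=7, E=15, F=10) along a 3-gon: merge 3 vertices and 3 edges, delete both glued faces → V=10, E=24, F=16.
Attach a hexagonal pyramid (V=7, E=12, F=7) along a 3-gon: merge 3 vertices and 3 edges, delete both glued faces → V=14, E=33, F=21.
Check: V − E + F = 14 − 33 + 21 = 2.

33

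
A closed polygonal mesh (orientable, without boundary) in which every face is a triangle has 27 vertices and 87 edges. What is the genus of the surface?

2

Every face is a triangle and each edge borders two faces, so 3F = 2·87, giving F = 58.
χ = V − E + F = 27 − 87 + 58 = -2.
For a closed orientable surface χ = 2 − 2g, so g = (2 − (-2))/2 = 2.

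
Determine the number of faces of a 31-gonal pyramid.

A pyramid on an n-gon base has one n-gon and n triangles: V = 31 + 1 = 32, E = 2·31 = 62, F = 31 + 1 = 32.

32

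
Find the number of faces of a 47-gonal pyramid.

A pyramid on an n-gon base has one n-gon and n triangles: V = 47 + 1 = 48, E = 2·47 = 94, F = 47 + 1 = 48.

48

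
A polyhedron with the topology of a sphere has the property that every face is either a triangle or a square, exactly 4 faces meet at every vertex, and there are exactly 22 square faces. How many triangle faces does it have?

Let x be the number of triangles; then F = 22 + x.
Edge–face incidences: 2E = 4·22 + 3·x = 88 + 3x.
Every vertex has degree 4, so 4V = 2E.
Euler: V − E + F = 2 ⇒ (2E)/4 − E + (22 + x) = 2.
Multiply by 8: 2·(2E) − 4·(2E) + 8·(22 + x) = 16, i.e. 176 + 8x − 2·(88 + 3x) = 16.
Collecting terms: 2x = 16, so x = 8.
Then 2E = 88 + 3·8 = 112, so E = 56, V = 2E/4 = 28, F = 22 + 8 = 30.

8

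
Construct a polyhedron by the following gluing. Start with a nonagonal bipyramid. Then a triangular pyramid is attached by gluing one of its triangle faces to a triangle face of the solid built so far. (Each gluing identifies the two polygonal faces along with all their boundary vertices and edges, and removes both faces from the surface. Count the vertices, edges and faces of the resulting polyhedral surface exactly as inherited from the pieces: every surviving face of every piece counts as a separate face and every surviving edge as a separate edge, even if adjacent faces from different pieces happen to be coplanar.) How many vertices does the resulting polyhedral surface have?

A nonagonal bipyramid: V=11, E=27, F=18.
Attach a triangular pyramid (V=4, E=6, F=4) along a 3-gon: merge 3 vertices and 3 edges, delete both glued faces → V=12, E=30, F=20.
Check: V − E + F = 12 − 30 + 20 = 2.

12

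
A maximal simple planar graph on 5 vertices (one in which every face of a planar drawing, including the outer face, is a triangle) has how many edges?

9

In a plane triangulation 3F = 2E and V − E + F = 2, so E = 3V − 6 = 3·5 − 6 = 9.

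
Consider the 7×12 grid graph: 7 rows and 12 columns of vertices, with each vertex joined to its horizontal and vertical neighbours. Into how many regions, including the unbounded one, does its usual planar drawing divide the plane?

67

The grid has V = 7·12 = 84 vertices and E = 7·11 + 12·6 = 149 edges.
F = 2 − V + E = 2 − 84 + 149 = 67.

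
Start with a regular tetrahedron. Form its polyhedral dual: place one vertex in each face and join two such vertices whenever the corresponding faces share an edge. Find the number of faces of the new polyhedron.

4

The base solid has V = 4, E = 6, F = 4.
The dual swaps V and F and preserves E: V′ = F = 4, E′ = E = 6, F′ = V = 4.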